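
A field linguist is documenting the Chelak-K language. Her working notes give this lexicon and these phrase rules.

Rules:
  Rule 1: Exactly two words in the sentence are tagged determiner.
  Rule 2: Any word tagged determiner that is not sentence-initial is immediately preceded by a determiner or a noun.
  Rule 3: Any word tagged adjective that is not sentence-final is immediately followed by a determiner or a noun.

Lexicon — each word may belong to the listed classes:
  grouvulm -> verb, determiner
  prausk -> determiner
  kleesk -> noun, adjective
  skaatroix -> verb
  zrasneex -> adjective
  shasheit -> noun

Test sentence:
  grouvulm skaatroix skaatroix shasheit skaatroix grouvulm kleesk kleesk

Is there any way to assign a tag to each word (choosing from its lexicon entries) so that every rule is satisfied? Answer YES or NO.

Candidates per position — 1:grouvulm {verb,determiner}; 2:skaatroix {verb}; 3:skaatroix {verb}; 4:shasheit {noun}; 5:skaatroix {verb}; 6:grouvulm {verb,determiner}; 7:kleesk {noun,adjective}; 8:kleesk {noun,adjective}.
Every candidate sequence violates at least one rule; no consistent tagging exists.

NO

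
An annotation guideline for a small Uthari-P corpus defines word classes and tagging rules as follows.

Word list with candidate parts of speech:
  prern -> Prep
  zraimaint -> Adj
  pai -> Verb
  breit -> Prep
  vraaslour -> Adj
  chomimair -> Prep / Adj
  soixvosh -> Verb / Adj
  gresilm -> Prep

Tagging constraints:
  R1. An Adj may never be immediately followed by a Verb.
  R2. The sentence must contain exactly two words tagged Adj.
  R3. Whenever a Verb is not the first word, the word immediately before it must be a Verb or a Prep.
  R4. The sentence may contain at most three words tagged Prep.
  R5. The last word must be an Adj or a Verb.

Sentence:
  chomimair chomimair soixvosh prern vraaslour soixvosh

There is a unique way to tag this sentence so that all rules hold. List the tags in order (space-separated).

Candidates per position — 1:chomimair {Prep,Adj}; 2:chomimair {Prep,Adj}; 3:soixvosh {Verb,Adj}; 4:prern {Prep}; 5:vraaslour {Adj}; 6:soixvosh {Verb,Adj}.
At position 6, choosing Verb makes rule 1 impossible to satisfy; hence Adj.
At position 1, choosing Adj makes rule 2 impossible to satisfy; hence Prep.
At position 2, choosing Adj makes rule 2 impossible to satisfy; hence Prep.
At position 3, choosing Adj makes rule 2 impossible to satisfy; hence Verb.
So the tagging must be: Prep Prep Verb Prep Adj Adj.
Rule-by-rule: rule 1 satisfied; rule 2 satisfied; rule 3 satisfied; rule 4 satisfied; rule 5 satisfied.

Prep Prep Verb Prep Adj Adj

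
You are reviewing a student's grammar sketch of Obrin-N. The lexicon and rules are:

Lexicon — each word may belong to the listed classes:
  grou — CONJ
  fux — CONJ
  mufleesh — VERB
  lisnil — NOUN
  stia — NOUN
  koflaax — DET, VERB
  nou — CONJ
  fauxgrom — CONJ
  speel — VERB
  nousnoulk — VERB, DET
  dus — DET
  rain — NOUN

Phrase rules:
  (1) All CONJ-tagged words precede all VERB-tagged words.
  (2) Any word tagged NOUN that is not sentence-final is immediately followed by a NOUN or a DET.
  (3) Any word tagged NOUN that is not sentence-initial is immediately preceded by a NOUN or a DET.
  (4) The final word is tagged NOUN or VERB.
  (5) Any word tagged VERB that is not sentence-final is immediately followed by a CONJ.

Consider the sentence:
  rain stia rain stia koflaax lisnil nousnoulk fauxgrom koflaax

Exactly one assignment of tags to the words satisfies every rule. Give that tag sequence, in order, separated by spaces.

Candidates per position — 1:rain {NOUN}; 2:stia {NOUN}; 3:rain {NOUN}; 4:stia {NOUN}; 5:koflaax {DET,VERB}; 6:lisnil {NOUN}; 7:nousnoulk {VERB,DET}; 8:fauxgrom {CONJ}; 9:koflaax {DET,VERB}.
Word 5 cannot be VERB — rule 1 would then fail for every completion. It is DET.
Word 7 cannot be VERB — rule 1 would then fail for every completion. It is DET.
Word 9 cannot be DET — rule 4 would then fail for every completion. It is VERB.
So the tagging must be: NOUN NOUN NOUN NOUN DET NOUN DET CONJ VERB.
Check: rule 1 ✓; rule 2 ✓; rule 3 ✓; rule 4 ✓; rule 5 ✓.

NOUN NOUN NOUN NOUN DET NOUN DET CONJ VERB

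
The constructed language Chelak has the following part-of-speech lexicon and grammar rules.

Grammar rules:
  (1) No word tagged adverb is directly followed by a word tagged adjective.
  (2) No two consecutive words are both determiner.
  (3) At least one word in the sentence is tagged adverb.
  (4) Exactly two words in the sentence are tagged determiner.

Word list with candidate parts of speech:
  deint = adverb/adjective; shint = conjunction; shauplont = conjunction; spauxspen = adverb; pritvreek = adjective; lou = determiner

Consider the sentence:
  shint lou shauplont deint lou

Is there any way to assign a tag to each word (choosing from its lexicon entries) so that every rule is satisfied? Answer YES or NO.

YES

Candidates per position — 1:shint {conjunction}; 2:lou {determiner}; 3:shauplont {conjunction}; 4:deint {adverb,adjective}; 5:lou {determiner}.
One satisfying assignment: conjunction determiner conjunction adverb determiner.
Checking: rule 1 ok; rule 2 ok; rule 3 ok; rule 4 ok.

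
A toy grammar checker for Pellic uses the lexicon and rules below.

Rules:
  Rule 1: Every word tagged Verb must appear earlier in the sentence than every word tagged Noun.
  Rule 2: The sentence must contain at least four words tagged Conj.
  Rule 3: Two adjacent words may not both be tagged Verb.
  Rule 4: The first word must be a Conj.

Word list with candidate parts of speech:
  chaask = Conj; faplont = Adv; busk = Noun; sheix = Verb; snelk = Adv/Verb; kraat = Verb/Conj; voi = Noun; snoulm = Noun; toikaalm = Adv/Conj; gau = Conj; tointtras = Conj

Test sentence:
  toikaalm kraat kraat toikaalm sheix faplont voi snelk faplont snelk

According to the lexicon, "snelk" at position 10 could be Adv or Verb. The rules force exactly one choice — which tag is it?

Candidates per position — 1:toikaalm {Adv,Conj}; 2:kraat {Verb,Conj}; 3:kraat {Verb,Conj}; 4:toikaalm {Adv,Conj}; 5:sheix {Verb}; 6:faplont {Adv}; 7:voi {Noun}; 8:snelk {Adv,Verb}; 9:faplont {Adv}; 10:snelk {Adv,Verb}.
At position 1, choosing Adv makes rule 2 impossible to satisfy; hence Conj.
At position 2, choosing Verb makes rule 2 impossible to satisfy; hence Conj.
At position 3, choosing Verb makes rule 2 impossible to satisfy; hence Conj.
At position 4, choosing Adv makes rule 2 impossible to satisfy; hence Conj.
At position 8, choosing Verb makes rule 1 impossible to satisfy; hence Adv.
At position 10, choosing Verb makes rule 1 impossible to satisfy; hence Adv.
So the tagging must be: Conj Conj Conj Conj Verb Adv Noun Adv Adv Adv.
Rule-by-rule: rule 1 ok; rule 2 ok; rule 3 ok; rule 4 ok.

Adv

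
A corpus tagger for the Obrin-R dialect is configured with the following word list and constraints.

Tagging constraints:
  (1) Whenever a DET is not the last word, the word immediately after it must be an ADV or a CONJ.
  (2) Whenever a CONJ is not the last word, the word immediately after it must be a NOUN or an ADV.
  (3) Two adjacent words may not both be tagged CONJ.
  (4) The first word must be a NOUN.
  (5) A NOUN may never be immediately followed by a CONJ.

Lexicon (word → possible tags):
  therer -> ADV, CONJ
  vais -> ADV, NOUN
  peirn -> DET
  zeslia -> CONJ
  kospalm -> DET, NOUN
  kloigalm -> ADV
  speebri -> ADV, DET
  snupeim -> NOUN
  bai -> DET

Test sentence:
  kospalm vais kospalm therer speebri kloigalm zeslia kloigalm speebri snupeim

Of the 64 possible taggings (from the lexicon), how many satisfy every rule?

Candidates per position — 1:kospalm {DET,NOUN}; 2:vais {ADV,NOUN}; 3:kospalm {DET,NOUN}; 4:therer {ADV,CONJ}; 5:speebri {ADV,DET}; 6:kloigalm {ADV}; 7:zeslia {CONJ}; 8:kloigalm {ADV}; 9:speebri {ADV,DET}; 10:snupeim {NOUN}.
There are 64 candidate sequences in total.
Checking each against the rules leaves 10 sequences.
Count = 10.

10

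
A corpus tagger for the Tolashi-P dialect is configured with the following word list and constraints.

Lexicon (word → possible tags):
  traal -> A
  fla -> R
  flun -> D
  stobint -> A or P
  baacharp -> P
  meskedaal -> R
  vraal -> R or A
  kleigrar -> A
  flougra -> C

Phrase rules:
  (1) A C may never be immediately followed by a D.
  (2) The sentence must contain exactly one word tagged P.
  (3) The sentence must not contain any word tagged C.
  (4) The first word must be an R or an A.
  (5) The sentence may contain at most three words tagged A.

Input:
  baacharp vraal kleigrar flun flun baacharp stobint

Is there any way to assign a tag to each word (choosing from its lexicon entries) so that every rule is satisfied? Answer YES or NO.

NO

Candidates per position — 1:baacharp {P}; 2:vraal {R,A}; 3:kleigrar {A}; 4:flun {D}; 5:flun {D}; 6:baacharp {P}; 7:stobint {A,P}.
Rule 2 cannot be satisfied by any choice of tags from the lexicon.
So there is no consistent tagging.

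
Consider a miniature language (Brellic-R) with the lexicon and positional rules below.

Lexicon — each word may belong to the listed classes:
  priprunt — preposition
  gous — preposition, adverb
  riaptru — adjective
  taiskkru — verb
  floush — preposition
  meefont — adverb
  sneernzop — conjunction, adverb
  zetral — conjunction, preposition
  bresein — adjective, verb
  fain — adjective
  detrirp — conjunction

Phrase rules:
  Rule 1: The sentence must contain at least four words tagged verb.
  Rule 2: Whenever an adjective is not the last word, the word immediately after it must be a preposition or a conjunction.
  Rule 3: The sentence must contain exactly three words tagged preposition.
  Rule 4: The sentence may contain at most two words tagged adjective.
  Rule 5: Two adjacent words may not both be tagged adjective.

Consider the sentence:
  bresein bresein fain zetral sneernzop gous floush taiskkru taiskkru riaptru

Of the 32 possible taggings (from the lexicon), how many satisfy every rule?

2

Candidates per position — 1:bresein {adjective,verb}; 2:bresein {adjective,verb}; 3:fain {adjective}; 4:zetral {conjunction,preposition}; 5:sneernzop {conjunction,adverb}; 6:gous {preposition,adverb}; 7:floush {preposition}; 8:taiskkru {verb}; 9:taiskkru {verb}; 10:riaptru {adjective}.
There are 32 candidate sequences in total.
The sequences that satisfy every rule: verb verb adjective preposition conjunction preposition preposition verb verb adjective; verb verb adjective preposition adverb preposition preposition verb verb adjective.
Count = 2.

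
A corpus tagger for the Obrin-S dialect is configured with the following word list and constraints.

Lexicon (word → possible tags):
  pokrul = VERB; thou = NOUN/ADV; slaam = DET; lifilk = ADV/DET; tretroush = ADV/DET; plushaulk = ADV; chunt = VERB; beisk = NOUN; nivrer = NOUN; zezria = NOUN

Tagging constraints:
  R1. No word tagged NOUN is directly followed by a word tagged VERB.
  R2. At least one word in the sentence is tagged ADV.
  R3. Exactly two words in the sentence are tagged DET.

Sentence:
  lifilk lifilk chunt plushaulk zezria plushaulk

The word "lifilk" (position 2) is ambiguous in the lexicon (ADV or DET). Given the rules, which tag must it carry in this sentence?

DET

Candidates per position — 1:lifilk {ADV,DET}; 2:lifilk {ADV,DET}; 3:chunt {VERB}; 4:plushaulk {ADV}; 5:zezria {NOUN}; 6:plushaulk {ADV}.
If word 1 were ADV, no tagging could satisfy rule 3; so word 1 is DET.
If word 2 were ADV, no tagging could satisfy rule 3; so word 2 is DET.
That leaves exactly one tagging: DET DET VERB ADV NOUN ADV.
Check: rule 1 satisfied; rule 2 satisfied; rule 3 satisfied.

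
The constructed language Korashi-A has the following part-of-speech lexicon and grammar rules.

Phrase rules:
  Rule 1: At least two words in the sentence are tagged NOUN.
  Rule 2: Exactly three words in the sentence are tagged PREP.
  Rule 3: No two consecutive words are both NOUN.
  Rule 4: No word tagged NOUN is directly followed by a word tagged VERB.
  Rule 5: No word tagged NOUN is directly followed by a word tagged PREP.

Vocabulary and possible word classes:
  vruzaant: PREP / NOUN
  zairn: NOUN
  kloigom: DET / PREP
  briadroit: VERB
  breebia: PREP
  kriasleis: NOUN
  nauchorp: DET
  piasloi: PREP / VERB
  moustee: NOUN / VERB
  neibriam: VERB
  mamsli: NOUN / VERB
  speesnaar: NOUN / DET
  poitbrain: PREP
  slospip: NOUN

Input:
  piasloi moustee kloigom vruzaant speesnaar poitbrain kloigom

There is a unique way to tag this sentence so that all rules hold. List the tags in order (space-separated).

Candidates per position — 1:piasloi {PREP,VERB}; 2:moustee {NOUN,VERB}; 3:kloigom {DET,PREP}; 4:vruzaant {PREP,NOUN}; 5:speesnaar {NOUN,DET}; 6:poitbrain {PREP}; 7:kloigom {DET,PREP}.
Position 5: NOUN is ruled out by rule 5; that leaves DET.
Position 2: VERB is ruled out by rule 1; that leaves NOUN.
Position 3: PREP is ruled out by rule 5; that leaves DET.
Position 4: PREP is ruled out by rule 1; that leaves NOUN.
Position 7: DET is ruled out by rule 2; that leaves PREP.
Position 1: VERB is ruled out by rule 2; that leaves PREP.
That leaves exactly one tagging: PREP NOUN DET NOUN DET PREP PREP.
Rule-by-rule: rule 1 satisfied; rule 2 satisfied; rule 3 satisfied; rule 4 satisfied; rule 5 satisfied.

PREP NOUN DET NOUN DET PREP PREP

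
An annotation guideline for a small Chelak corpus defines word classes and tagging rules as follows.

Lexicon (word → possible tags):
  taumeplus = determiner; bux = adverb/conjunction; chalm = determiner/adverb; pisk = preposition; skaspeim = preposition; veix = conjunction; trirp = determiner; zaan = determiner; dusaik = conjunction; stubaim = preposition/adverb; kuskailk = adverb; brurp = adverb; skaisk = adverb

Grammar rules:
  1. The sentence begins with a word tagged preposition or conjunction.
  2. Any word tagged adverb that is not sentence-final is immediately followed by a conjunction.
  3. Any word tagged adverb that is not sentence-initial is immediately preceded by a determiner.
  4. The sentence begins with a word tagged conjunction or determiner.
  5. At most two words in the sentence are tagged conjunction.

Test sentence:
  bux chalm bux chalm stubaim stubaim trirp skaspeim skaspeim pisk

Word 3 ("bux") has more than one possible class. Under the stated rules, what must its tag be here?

conjunction

Candidates per position — 1:bux {adverb,conjunction}; 2:chalm {determiner,adverb}; 3:bux {adverb,conjunction}; 4:chalm {determiner,adverb}; 5:stubaim {preposition,adverb}; 6:stubaim {preposition,adverb}; 7:trirp {determiner}; 8:skaspeim {preposition}; 9:skaspeim {preposition}; 10:pisk {preposition}.
Position 1: adverb is ruled out by rule 1; that leaves conjunction.
Position 2: adverb is ruled out by rule 3; that leaves determiner.
Position 3: adverb is ruled out by rule 2; that leaves conjunction.
Position 4: adverb is ruled out by rule 2; that leaves determiner.
Position 5: adverb is ruled out by rule 2; that leaves preposition.
Position 6: adverb is ruled out by rule 2; that leaves preposition.
The unique satisfying tagging is: conjunction determiner conjunction determiner preposition preposition determiner preposition preposition preposition.
Rule-by-rule: rule 1 satisfied; rule 2 satisfied; rule 3 satisfied; rule 4 satisfied; rule 5 satisfied.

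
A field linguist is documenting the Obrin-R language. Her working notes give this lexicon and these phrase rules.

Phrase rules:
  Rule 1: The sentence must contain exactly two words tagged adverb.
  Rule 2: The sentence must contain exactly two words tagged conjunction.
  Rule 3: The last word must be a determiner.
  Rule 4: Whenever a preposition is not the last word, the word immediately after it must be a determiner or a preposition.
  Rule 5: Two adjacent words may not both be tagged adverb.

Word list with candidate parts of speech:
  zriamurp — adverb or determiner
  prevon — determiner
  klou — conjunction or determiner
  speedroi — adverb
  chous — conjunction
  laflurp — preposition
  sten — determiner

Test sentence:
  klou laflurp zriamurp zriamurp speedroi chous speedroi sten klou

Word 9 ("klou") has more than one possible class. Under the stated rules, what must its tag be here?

Candidates per position — 1:klou {conjunction,determiner}; 2:laflurp {preposition}; 3:zriamurp {adverb,determiner}; 4:zriamurp {adverb,determiner}; 5:speedroi {adverb}; 6:chous {conjunction}; 7:speedroi {adverb}; 8:sten {determiner}; 9:klou {conjunction,determiner}.
At position 3, choosing adverb makes rule 1 impossible to satisfy; hence determiner.
At position 4, choosing adverb makes rule 1 impossible to satisfy; hence determiner.
At position 9, choosing conjunction makes rule 3 impossible to satisfy; hence determiner.
At position 1, choosing determiner makes rule 2 impossible to satisfy; hence conjunction.
That leaves exactly one tagging: conjunction preposition determiner determiner adverb conjunction adverb determiner determiner.
Checking: rule 1 satisfied; rule 2 satisfied; rule 3 satisfied; rule 4 satisfied; rule 5 satisfied.

determiner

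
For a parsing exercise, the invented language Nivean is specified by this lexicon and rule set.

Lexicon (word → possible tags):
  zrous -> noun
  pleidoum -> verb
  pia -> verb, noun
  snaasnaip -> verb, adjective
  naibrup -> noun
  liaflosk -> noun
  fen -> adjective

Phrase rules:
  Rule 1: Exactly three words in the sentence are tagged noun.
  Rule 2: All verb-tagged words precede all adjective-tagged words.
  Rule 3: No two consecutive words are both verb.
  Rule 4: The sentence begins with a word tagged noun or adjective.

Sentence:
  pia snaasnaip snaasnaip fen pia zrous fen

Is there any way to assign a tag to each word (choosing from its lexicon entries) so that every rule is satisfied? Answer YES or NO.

Candidates per position — 1:pia {verb,noun}; 2:snaasnaip {verb,adjective}; 3:snaasnaip {verb,adjective}; 4:fen {adjective}; 5:pia {verb,noun}; 6:zrous {noun}; 7:fen {adjective}.
One satisfying assignment: noun verb adjective adjective noun noun adjective.
Check: rule 1 satisfied; rule 2 satisfied; rule 3 satisfied; rule 4 satisfied.

YES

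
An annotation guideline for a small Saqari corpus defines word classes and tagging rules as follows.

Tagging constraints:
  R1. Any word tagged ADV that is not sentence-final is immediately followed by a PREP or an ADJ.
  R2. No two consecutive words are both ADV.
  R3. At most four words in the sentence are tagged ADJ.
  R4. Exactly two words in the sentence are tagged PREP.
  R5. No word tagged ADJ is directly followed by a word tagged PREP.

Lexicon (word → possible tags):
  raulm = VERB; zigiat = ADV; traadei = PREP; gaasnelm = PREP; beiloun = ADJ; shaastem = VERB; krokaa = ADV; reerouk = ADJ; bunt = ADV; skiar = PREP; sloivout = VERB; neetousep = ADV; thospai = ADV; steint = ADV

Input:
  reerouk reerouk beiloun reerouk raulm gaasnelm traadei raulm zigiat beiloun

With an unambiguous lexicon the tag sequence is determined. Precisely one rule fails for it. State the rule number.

Fixed tagging: ADJ ADJ ADJ ADJ VERB PREP PREP VERB ADV ADJ.
Rule check: R1 pass, R2 pass, R3 fail, R4 pass, R5 pass.
Only rule 3 fails.

3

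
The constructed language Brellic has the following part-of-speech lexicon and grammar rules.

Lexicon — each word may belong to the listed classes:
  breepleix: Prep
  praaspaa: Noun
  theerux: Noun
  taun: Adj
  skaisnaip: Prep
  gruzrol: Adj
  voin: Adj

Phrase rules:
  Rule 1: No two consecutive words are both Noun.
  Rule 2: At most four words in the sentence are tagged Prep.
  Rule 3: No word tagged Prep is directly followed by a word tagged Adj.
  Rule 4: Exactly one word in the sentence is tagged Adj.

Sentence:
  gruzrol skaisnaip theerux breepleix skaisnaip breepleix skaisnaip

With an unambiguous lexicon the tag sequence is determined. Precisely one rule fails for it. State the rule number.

2

Fixed tagging: Adj Prep Noun Prep Prep Prep Prep.
Applying the rules: R1 ✓, R2 ✗, R3 ✓, R4 ✓.
Only rule 2 fails.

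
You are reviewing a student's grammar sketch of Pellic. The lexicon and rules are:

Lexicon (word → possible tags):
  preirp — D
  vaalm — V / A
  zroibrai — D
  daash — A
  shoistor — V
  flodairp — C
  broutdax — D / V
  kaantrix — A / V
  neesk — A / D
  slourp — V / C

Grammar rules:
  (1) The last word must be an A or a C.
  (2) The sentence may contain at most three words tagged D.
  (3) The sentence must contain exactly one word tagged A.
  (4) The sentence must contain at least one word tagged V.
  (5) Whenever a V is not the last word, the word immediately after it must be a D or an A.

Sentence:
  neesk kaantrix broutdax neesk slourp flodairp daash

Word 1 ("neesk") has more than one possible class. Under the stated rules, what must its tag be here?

D

Candidates per position — 1:neesk {A,D}; 2:kaantrix {A,V}; 3:broutdax {D,V}; 4:neesk {A,D}; 5:slourp {V,C}; 6:flodairp {C}; 7:daash {A}.
Position 1: A is ruled out by rule 3; that leaves D.
Position 2: A is ruled out by rule 3; that leaves V.
Position 3: V is ruled out by rule 5; that leaves D.
Position 4: A is ruled out by rule 3; that leaves D.
Position 5: V is ruled out by rule 5; that leaves C.
So the tagging must be: D V D D C C A.
Rule-by-rule: rule 1 holds; rule 2 holds; rule 3 holds; rule 4 holds; rule 5 holds.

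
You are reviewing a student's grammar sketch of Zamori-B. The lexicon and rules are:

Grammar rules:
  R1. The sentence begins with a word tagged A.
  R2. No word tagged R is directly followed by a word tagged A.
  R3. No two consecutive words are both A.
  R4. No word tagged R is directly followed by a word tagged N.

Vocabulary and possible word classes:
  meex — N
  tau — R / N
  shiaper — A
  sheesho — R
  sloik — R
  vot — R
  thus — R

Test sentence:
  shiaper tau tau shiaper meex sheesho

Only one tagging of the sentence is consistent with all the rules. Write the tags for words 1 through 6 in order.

Candidates per position — 1:shiaper {A}; 2:tau {R,N}; 3:tau {R,N}; 4:shiaper {A}; 5:meex {N}; 6:sheesho {R}.
Word 3 cannot be R — rule 2 would then fail for every completion. It is N.
Word 2 cannot be R — rule 4 would then fail for every completion. It is N.
The unique satisfying tagging is: A N N A N R.
Verifying each rule — rule 1 ok; rule 2 ok; rule 3 ok; rule 4 ok.

A N N A N R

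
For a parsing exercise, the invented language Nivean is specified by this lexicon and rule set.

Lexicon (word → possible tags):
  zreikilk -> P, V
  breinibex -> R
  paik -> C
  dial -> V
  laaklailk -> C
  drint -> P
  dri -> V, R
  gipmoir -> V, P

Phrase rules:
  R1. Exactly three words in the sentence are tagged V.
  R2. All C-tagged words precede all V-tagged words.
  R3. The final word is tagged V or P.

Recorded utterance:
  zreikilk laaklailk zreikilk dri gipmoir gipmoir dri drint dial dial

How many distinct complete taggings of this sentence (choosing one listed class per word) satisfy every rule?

5

Candidates per position — 1:zreikilk {P,V}; 2:laaklailk {C}; 3:zreikilk {P,V}; 4:dri {V,R}; 5:gipmoir {V,P}; 6:gipmoir {V,P}; 7:dri {V,R}; 8:drint {P}; 9:dial {V}; 10:dial {V}.
There are 64 candidate sequences in total.
The sequences that satisfy every rule: P C P V P P R P V V; P C P R V P R P V V; P C P R P V R P V V; P C P R P P V P V V; P C V R P P R P V V.
Count = 5.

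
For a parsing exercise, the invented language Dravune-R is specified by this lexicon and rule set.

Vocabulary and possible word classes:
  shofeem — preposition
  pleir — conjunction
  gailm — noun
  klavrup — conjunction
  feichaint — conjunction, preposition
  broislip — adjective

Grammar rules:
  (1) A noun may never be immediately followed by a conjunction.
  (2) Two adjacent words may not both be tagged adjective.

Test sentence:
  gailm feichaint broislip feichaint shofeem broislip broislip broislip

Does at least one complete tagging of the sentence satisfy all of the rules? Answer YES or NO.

NO

Candidates per position — 1:gailm {noun}; 2:feichaint {conjunction,preposition}; 3:broislip {adjective}; 4:feichaint {conjunction,preposition}; 5:shofeem {preposition}; 6:broislip {adjective}; 7:broislip {adjective}; 8:broislip {adjective}.
Rule 2 cannot be satisfied by any choice of tags from the lexicon.
So there is no consistent tagging.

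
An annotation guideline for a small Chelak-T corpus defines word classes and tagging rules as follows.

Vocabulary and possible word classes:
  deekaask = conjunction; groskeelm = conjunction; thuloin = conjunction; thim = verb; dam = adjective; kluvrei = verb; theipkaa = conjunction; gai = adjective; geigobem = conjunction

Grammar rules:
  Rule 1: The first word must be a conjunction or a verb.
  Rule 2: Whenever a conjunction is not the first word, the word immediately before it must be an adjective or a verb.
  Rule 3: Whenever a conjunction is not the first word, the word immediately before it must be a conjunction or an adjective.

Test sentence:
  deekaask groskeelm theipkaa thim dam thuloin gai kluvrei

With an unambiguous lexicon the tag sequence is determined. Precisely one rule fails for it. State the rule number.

2

Fixed tagging: conjunction conjunction conjunction verb adjective conjunction adjective verb.
Checking each rule: R1 pass, R2 fail, R3 pass.
Only rule 2 fails.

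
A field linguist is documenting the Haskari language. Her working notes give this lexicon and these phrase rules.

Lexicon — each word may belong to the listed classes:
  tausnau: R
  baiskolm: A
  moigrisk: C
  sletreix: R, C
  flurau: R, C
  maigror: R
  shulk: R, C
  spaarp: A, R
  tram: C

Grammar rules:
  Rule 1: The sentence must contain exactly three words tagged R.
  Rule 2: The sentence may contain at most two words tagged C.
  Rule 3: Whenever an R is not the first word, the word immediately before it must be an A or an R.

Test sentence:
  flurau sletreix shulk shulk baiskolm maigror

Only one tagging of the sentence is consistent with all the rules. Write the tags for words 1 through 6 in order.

R R C C A R

Candidates per position — 1:flurau {R,C}; 2:sletreix {R,C}; 3:shulk {R,C}; 4:shulk {R,C}; 5:baiskolm {A}; 6:maigror {R}.
The remaining ambiguous positions (1, 2, 3, 4) are resolved jointly — only one combination satisfies every rule.
The unique satisfying tagging is: R R C C A R.
Verifying each rule — rule 1 holds; rule 2 holds; rule 3 holds.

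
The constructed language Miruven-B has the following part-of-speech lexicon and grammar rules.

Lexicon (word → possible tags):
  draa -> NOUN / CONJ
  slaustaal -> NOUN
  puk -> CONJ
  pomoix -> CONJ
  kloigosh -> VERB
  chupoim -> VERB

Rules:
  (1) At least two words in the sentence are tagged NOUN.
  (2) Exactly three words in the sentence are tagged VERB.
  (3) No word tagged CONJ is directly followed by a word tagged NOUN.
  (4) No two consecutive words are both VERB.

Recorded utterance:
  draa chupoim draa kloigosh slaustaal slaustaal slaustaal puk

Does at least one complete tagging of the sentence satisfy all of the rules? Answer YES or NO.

Candidates per position — 1:draa {NOUN,CONJ}; 2:chupoim {VERB}; 3:draa {NOUN,CONJ}; 4:kloigosh {VERB}; 5:slaustaal {NOUN}; 6:slaustaal {NOUN}; 7:slaustaal {NOUN}; 8:puk {CONJ}.
Rule 2 cannot be satisfied by any choice of tags from the lexicon.
So there is no consistent tagging.

NO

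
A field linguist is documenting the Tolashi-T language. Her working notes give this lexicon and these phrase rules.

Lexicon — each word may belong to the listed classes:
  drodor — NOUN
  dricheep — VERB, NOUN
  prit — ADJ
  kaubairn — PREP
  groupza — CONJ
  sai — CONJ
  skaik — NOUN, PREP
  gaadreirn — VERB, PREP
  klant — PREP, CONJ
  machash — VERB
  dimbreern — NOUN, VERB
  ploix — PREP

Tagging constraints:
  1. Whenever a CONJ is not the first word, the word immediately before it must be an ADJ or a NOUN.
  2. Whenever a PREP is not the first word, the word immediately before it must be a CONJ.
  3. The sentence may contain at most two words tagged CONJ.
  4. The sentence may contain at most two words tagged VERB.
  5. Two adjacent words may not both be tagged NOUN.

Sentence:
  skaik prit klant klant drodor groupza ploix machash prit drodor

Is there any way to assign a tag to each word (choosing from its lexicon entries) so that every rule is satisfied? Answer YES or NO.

Candidates per position — 1:skaik {NOUN,PREP}; 2:prit {ADJ}; 3:klant {PREP,CONJ}; 4:klant {PREP,CONJ}; 5:drodor {NOUN}; 6:groupza {CONJ}; 7:ploix {PREP}; 8:machash {VERB}; 9:prit {ADJ}; 10:drodor {NOUN}.
One satisfying assignment: PREP ADJ CONJ PREP NOUN CONJ PREP VERB ADJ NOUN.
Checking: rule 1 ok; rule 2 ok; rule 3 ok; rule 4 ok; rule 5 ok.

YES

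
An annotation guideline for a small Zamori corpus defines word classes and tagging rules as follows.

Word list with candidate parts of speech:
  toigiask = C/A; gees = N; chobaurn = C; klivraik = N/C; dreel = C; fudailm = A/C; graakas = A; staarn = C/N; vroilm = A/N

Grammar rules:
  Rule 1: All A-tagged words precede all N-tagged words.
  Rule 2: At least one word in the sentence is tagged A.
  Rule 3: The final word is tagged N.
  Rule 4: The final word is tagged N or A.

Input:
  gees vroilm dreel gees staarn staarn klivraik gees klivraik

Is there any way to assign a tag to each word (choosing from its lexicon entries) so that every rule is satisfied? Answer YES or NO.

Candidates per position — 1:gees {N}; 2:vroilm {A,N}; 3:dreel {C}; 4:gees {N}; 5:staarn {C,N}; 6:staarn {C,N}; 7:klivraik {N,C}; 8:gees {N}; 9:klivraik {N,C}.
Every candidate sequence violates at least one rule; no consistent tagging exists.

NO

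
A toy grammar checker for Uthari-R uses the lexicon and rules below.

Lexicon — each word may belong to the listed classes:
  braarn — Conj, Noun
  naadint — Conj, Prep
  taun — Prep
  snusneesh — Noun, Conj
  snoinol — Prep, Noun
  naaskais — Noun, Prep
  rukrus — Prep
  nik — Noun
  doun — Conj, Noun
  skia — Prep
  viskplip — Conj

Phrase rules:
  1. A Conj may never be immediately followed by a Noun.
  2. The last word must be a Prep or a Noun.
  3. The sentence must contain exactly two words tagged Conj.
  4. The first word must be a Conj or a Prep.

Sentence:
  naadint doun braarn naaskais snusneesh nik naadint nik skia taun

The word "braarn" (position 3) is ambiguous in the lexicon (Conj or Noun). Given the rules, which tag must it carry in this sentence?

Conj

Candidates per position — 1:naadint {Conj,Prep}; 2:doun {Conj,Noun}; 3:braarn {Conj,Noun}; 4:naaskais {Noun,Prep}; 5:snusneesh {Noun,Conj}; 6:nik {Noun}; 7:naadint {Conj,Prep}; 8:nik {Noun}; 9:skia {Prep}; 10:taun {Prep}.
At position 5, choosing Conj makes rule 1 impossible to satisfy; hence Noun.
At position 7, choosing Conj makes rule 1 impossible to satisfy; hence Prep.
Position 3: the remaining choice is settled jointly with positions 1, 2, 4 — only Conj at position 3 is part of a tagging that satisfies every rule.
So the tagging must be: Prep Conj Conj Prep Noun Noun Prep Noun Prep Prep.
Rule-by-rule: rule 1 satisfied; rule 2 satisfied; rule 3 satisfied; rule 4 satisfied.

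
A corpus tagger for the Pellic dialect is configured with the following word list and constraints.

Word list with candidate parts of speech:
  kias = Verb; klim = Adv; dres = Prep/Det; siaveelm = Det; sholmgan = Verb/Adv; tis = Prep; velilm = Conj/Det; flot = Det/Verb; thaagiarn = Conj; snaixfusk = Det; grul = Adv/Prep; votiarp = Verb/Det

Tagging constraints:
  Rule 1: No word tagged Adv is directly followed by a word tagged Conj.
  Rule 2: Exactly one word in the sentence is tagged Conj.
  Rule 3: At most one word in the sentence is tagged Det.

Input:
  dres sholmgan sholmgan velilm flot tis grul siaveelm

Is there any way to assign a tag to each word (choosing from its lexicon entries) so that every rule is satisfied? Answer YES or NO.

YES

Candidates per position — 1:dres {Prep,Det}; 2:sholmgan {Verb,Adv}; 3:sholmgan {Verb,Adv}; 4:velilm {Conj,Det}; 5:flot {Det,Verb}; 6:tis {Prep}; 7:grul {Adv,Prep}; 8:siaveelm {Det}.
One satisfying assignment: Prep Verb Verb Conj Verb Prep Adv Det.
Verifying each rule — rule 1 holds; rule 2 holds; rule 3 holds.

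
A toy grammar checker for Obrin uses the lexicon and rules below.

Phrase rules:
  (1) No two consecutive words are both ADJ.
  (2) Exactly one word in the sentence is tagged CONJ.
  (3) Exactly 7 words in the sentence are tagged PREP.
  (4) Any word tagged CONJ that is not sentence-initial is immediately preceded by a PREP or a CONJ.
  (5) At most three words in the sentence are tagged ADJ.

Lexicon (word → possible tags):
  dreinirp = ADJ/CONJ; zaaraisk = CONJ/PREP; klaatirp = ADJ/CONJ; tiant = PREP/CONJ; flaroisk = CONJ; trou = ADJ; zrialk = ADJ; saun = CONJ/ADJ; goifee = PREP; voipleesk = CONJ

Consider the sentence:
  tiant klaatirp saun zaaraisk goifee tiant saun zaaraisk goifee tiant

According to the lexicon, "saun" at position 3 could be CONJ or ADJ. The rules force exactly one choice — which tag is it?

Candidates per position — 1:tiant {PREP,CONJ}; 2:klaatirp {ADJ,CONJ}; 3:saun {CONJ,ADJ}; 4:zaaraisk {CONJ,PREP}; 5:goifee {PREP}; 6:tiant {PREP,CONJ}; 7:saun {CONJ,ADJ}; 8:zaaraisk {CONJ,PREP}; 9:goifee {PREP}; 10:tiant {PREP,CONJ}.
At position 1, choosing CONJ makes rule 3 impossible to satisfy; hence PREP.
At position 4, choosing CONJ makes rule 3 impossible to satisfy; hence PREP.
At position 6, choosing CONJ makes rule 3 impossible to satisfy; hence PREP.
At position 8, choosing CONJ makes rule 3 impossible to satisfy; hence PREP.
At position 10, choosing CONJ makes rule 3 impossible to satisfy; hence PREP.
Position 3: the remaining choice is settled jointly with positions 2, 7 — only ADJ at position 3 is part of a tagging that satisfies every rule.
That leaves exactly one tagging: PREP CONJ ADJ PREP PREP PREP ADJ PREP PREP PREP.
Checking: rule 1 ✓; rule 2 ✓; rule 3 ✓; rule 4 ✓; rule 5 ✓.

ADJ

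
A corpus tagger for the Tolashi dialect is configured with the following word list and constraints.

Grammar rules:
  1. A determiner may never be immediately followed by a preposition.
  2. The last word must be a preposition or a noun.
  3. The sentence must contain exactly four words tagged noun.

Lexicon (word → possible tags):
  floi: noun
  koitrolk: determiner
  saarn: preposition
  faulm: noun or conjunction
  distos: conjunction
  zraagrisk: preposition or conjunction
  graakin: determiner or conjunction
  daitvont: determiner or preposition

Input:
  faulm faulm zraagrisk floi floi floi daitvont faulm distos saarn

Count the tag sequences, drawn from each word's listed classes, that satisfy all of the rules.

Candidates per position — 1:faulm {noun,conjunction}; 2:faulm {noun,conjunction}; 3:zraagrisk {preposition,conjunction}; 4:floi {noun}; 5:floi {noun}; 6:floi {noun}; 7:daitvont {determiner,preposition}; 8:faulm {noun,conjunction}; 9:distos {conjunction}; 10:saarn {preposition}.
There are 32 candidate sequences in total.
Checking each against the rules leaves 12 sequences.
Count = 12.

12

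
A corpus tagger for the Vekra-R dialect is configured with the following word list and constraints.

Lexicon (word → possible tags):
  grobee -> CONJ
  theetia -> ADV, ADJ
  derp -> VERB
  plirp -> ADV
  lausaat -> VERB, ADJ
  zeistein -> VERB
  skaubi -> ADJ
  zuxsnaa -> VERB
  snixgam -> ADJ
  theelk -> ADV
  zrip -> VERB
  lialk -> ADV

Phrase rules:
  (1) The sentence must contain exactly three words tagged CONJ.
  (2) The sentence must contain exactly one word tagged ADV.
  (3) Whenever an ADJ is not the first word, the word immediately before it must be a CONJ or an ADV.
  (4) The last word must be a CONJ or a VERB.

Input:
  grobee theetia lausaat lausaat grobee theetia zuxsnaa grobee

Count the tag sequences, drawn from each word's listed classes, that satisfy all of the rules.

3

Candidates per position — 1:grobee {CONJ}; 2:theetia {ADV,ADJ}; 3:lausaat {VERB,ADJ}; 4:lausaat {VERB,ADJ}; 5:grobee {CONJ}; 6:theetia {ADV,ADJ}; 7:zuxsnaa {VERB}; 8:grobee {CONJ}.
There are 16 candidate sequences in total.
The sequences that satisfy every rule: CONJ ADV VERB VERB CONJ ADJ VERB CONJ; CONJ ADV ADJ VERB CONJ ADJ VERB CONJ; CONJ ADJ VERB VERB CONJ ADV VERB CONJ.
Count = 3.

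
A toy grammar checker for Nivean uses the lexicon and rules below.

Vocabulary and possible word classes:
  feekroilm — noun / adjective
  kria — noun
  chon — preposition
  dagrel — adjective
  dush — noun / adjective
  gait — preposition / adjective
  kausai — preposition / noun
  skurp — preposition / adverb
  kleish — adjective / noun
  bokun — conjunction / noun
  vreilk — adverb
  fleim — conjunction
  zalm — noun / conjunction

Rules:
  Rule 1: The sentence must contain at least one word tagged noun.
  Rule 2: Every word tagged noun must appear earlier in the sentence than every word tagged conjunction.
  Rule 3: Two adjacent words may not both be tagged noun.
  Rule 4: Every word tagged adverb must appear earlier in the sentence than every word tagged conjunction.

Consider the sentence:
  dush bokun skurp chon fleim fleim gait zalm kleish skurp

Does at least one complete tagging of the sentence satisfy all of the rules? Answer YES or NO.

Candidates per position — 1:dush {noun,adjective}; 2:bokun {conjunction,noun}; 3:skurp {preposition,adverb}; 4:chon {preposition}; 5:fleim {conjunction}; 6:fleim {conjunction}; 7:gait {preposition,adjective}; 8:zalm {noun,conjunction}; 9:kleish {adjective,noun}; 10:skurp {preposition,adverb}.
One satisfying assignment: adjective noun adverb preposition conjunction conjunction preposition conjunction adjective preposition.
Check: rule 1 ok; rule 2 ok; rule 3 ok; rule 4 ok.

YES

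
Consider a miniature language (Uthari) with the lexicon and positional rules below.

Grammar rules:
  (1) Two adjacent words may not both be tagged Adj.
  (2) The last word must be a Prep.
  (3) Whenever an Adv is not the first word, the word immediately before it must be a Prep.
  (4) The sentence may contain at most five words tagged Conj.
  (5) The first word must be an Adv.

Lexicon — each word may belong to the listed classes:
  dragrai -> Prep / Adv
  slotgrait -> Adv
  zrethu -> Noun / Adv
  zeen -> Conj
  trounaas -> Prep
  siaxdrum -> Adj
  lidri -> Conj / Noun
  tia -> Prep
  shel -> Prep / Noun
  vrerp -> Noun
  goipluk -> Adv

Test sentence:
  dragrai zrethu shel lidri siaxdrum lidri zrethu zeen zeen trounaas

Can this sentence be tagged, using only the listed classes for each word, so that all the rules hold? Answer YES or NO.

Candidates per position — 1:dragrai {Prep,Adv}; 2:zrethu {Noun,Adv}; 3:shel {Prep,Noun}; 4:lidri {Conj,Noun}; 5:siaxdrum {Adj}; 6:lidri {Conj,Noun}; 7:zrethu {Noun,Adv}; 8:zeen {Conj}; 9:zeen {Conj}; 10:trounaas {Prep}.
One satisfying assignment: Adv Noun Prep Noun Adj Noun Noun Conj Conj Prep.
Checking: rule 1 ok; rule 2 ok; rule 3 ok; rule 4 ok; rule 5 ok.

YES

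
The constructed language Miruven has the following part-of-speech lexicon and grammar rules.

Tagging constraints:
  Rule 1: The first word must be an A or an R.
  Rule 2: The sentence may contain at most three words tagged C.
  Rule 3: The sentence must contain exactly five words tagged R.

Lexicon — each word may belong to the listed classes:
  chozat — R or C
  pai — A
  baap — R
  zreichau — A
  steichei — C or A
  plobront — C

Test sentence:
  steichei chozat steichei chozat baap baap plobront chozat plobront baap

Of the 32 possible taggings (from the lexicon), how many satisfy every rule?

3

Candidates per position — 1:steichei {C,A}; 2:chozat {R,C}; 3:steichei {C,A}; 4:chozat {R,C}; 5:baap {R}; 6:baap {R}; 7:plobront {C}; 8:chozat {R,C}; 9:plobront {C}; 10:baap {R}.
There are 32 candidate sequences in total.
The sequences that satisfy every rule: A R A R R R C C C R; A R A C R R C R C R; A C A R R R C R C R.
Count = 3.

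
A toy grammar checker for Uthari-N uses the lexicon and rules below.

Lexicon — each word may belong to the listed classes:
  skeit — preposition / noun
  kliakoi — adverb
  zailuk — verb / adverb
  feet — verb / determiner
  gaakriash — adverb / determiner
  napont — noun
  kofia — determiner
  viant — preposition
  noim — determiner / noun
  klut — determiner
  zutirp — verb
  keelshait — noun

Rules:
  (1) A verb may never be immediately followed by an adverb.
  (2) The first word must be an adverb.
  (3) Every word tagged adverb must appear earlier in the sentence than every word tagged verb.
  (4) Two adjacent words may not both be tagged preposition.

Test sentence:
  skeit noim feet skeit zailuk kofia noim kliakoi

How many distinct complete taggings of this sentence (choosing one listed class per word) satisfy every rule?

Candidates per position — 1:skeit {preposition,noun}; 2:noim {determiner,noun}; 3:feet {verb,determiner}; 4:skeit {preposition,noun}; 5:zailuk {verb,adverb}; 6:kofia {determiner}; 7:noim {determiner,noun}; 8:kliakoi {adverb}.
There are 64 candidate sequences in total.
Rule 2 cannot be satisfied by any choice of tags from the lexicon.
So there is no consistent tagging.
Count = 0.

0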